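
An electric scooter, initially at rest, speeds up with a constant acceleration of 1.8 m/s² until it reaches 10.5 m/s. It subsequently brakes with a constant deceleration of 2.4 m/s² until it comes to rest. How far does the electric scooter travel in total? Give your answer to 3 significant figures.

53.6 m

Phase 1 (accelerating): v₀ = 0 m/s, a = 1.8 m/s².
v = v₀ + at → t = (10.5 − 0) / 1.8 = 5.83 s
v² = v₀² + 2aΔx → Δx = (10.5² − 0²)/(2·1.8) = 30.6 m

Phase 2 (decelerating): v₀ = 10.5 m/s, a = -2.4 m/s².
v = v₀ + at → t = (0 − 10.5) / -2.4 = 4.38 s
v² = v₀² + 2aΔx → Δx = (0² − 10.5²)/(2·-2.4) = 23.0 m
Total distance = 30.6 + 23.0 = 53.6 m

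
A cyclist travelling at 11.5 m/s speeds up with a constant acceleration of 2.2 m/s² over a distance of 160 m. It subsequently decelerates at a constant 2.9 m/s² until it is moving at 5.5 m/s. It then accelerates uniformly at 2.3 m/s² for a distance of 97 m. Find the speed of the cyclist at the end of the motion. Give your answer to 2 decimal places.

21.83 m/s

Phase 1 (accelerating): v₀ = 11.5 m/s, a = 2.2 m/s².
v² = v₀² + 2aΔx = 11.5² + 2·2.2·160 = 836 → v = 28.9 m/s
t = (v − v₀)/a = (28.9 − 11.5)/2.2 = 7.92 s

Phase 2 (decelerating): v₀ = 28.9 m/s, a = -2.9 m/s².
v = v₀ + at → t = (5.5 − 28.9) / -2.9 = 8.08 s
v² = v₀² + 2aΔx → Δx = (5.5² − 28.9²)/(2·-2.9) = 139 m

Phase 3 (accelerating): v₀ = 5.50 m/s, a = 2.3 m/s².
v² = v₀² + 2aΔx = 5.50² + 2·2.3·97 = 476 → v = 21.8 m/s
t = (v − v₀)/a = (21.8 − 5.50)/2.3 = 7.10 s
Final speed = 21.8 m/s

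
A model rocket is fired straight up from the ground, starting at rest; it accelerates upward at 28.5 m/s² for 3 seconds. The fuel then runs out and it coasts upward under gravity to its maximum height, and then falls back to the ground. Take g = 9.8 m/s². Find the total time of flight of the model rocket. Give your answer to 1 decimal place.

21.8 s

Phase 1 (powered ascent): v₀ = 0 m/s, a = 28.5 m/s².
v = v₀ + at = 0 + (28.5)(3) = 85.5 m/s
Δx = v₀t + ½at² = 0·3 + 0.5·28.5·3² = 128 m

Phase 2 (coasting upward): v₀ = 85.5 m/s, a = -9.8 m/s².
v = v₀ + at → t = (0 − 85.5) / -9.8 = 8.72 s
v² = v₀² + 2aΔx → Δx = (0² − 85.5²)/(2·-9.8) = 373 m

Phase 3 (free fall): v₀ = 0 m/s, a = -9.8 m/s².
Falls 501 m from rest: t = √(2·501/9.8) = 10.1 s; v = g·t = 99.1 m/s.
Total time = 3.00 + 8.72 + 10.1 = 21.8 s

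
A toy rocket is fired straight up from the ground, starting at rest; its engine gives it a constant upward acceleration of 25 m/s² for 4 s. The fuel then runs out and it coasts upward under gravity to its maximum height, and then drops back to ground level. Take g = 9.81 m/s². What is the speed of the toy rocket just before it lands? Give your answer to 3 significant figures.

118 m/s

Phase 1 (powered ascent): v₀ = 0 m/s, a = 25 m/s².
v = v₀ + at = 0 + (25)(4) = 100 m/s
Δx = v₀t + ½at² = 0·4 + 0.5·25·4² = 200 m

Phase 2 (coasting upward): v₀ = 100 m/s, a = -9.81 m/s².
v = v₀ + at → t = (0 − 100) / -9.81 = 10.2 s
v² = v₀² + 2aΔx → Δx = (0² − 100²)/(2·-9.81) = 510 m

Phase 3 (free fall): v₀ = 0 m/s, a = -9.81 m/s².
Falls 710 m from rest: t = √(2·710/9.81) = 12.0 s; v = g·t = 118 m/s.
Impact speed = 118 m/s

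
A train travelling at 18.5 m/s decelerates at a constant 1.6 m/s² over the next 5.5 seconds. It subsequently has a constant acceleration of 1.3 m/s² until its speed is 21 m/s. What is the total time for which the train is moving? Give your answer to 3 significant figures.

Phase 1 (decelerating): v₀ = 18.5 m/s, a = -1.6 m/s².
v = v₀ + at = 18.5 + (-1.6)(5.5) = 9.70 m/s
Δx = v₀t + ½at² = 18.5·5.5 + 0.5·-1.6·5.5² = 77.5 m

Phase 2 (accelerating): v₀ = 9.70 m/s, a = 1.3 m/s².
v = v₀ + at → t = (21 − 9.70) / 1.3 = 8.69 s
v² = v₀² + 2aΔx → Δx = (21² − 9.70²)/(2·1.3) = 133 m
Total time = 5.50 + 8.69 = 14.2 s

14.2 s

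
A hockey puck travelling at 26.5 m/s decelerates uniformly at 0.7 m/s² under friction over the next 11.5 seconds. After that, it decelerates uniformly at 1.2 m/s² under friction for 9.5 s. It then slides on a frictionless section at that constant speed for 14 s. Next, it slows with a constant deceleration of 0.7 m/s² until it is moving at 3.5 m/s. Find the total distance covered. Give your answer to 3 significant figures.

Phase 1 (decelerating): v₀ = 26.5 m/s, a = -0.7 m/s².
v = v₀ + at = 26.5 + (-0.7)(11.5) = 18.5 m/s
Δx = v₀t + ½at² = 26.5·11.5 + 0.5·-0.7·11.5² = 258 m

Phase 2 (decelerating): v₀ = 18.5 m/s, a = -1.2 m/s².
v = v₀ + at = 18.5 + (-1.2)(9.5) = 7.05 m/s
Δx = v₀t + ½at² = 18.5·9.5 + 0.5·-1.2·9.5² = 121 m

Phase 3 (constant speed): v₀ = 7.05 m/s, a = 0 m/s².
v = v₀ + at = 7.05 + (0)(14) = 7.05 m/s
Δx = v₀t + ½at² = 7.05·14 + 0.5·0·14² = 98.7 m

Phase 4 (decelerating): v₀ = 7.05 m/s, a = -0.7 m/s².
v = v₀ + at → t = (3.5 − 7.05) / -0.7 = 5.07 s
v² = v₀² + 2aΔx → Δx = (3.5² − 7.05²)/(2·-0.7) = 26.8 m
Total distance = 258 + 121 + 98.7 + 26.8 = 505 m

505 m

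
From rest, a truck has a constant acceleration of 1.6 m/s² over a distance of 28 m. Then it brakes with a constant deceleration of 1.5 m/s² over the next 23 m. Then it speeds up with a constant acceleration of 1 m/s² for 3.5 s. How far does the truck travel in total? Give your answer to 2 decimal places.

73.01 m

Phase 1 (accelerating): v₀ = 0 m/s, a = 1.6 m/s².
v² = v₀² + 2aΔx = 0² + 2·1.6·28 = 89.6 → v = 9.47 m/s
t = (v − v₀)/a = (9.47 − 0)/1.6 = 5.92 s

Phase 2 (decelerating): v₀ = 9.47 m/s, a = -1.5 m/s².
v² = v₀² + 2aΔx = 9.47² + 2·-1.5·23 = 20.6 → v = 4.54 m/s
t = (v − v₀)/a = (4.54 − 9.47)/-1.5 = 3.28 s

Phase 3 (accelerating): v₀ = 4.54 m/s, a = 1 m/s².
v = v₀ + at = 4.54 + (1)(3.5) = 8.04 m/s
Δx = v₀t + ½at² = 4.54·3.5 + 0.5·1·3.5² = 22.0 m
Total distance = 28.0 + 23.0 + 22.0 = 73.0 m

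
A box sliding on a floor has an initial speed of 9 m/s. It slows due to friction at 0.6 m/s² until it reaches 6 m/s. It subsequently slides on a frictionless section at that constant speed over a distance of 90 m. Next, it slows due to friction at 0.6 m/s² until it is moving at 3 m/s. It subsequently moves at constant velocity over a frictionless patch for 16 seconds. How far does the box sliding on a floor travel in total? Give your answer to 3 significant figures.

198 m

Phase 1 (decelerating): v₀ = 9.00 m/s, a = -0.6 m/s².
v = v₀ + at → t = (6 − 9.00) / -0.6 = 5.00 s
v² = v₀² + 2aΔx → Δx = (6² − 9.00²)/(2·-0.6) = 37.5 m

Phase 2 (constant speed): v₀ = 6.00 m/s, a = 0 m/s².
Constant speed: t = d/v = 90/6.00 = 15.0 s

Phase 3 (decelerating): v₀ = 6.00 m/s, a = -0.6 m/s².
v = v₀ + at → t = (3 − 6.00) / -0.6 = 5.00 s
v² = v₀² + 2aΔx → Δx = (3² − 6.00²)/(2·-0.6) = 22.5 m

Phase 4 (constant speed): v₀ = 3.00 m/s, a = 0 m/s².
v = v₀ + at = 3.00 + (0)(16) = 3.00 m/s
Δx = v₀t + ½at² = 3.00·16 + 0.5·0·16² = 48.0 m
Total distance = 37.5 + 90.0 + 22.5 + 48.0 = 198 m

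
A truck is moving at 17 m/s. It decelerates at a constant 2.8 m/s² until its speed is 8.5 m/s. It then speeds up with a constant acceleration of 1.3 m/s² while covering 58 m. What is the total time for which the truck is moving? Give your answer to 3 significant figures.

Phase 1 (decelerating): v₀ = 17.0 m/s, a = -2.8 m/s².
v = v₀ + at → t = (8.5 − 17.0) / -2.8 = 3.04 s
v² = v₀² + 2aΔx → Δx = (8.5² − 17.0²)/(2·-2.8) = 38.7 m

Phase 2 (accelerating): v₀ = 8.50 m/s, a = 1.3 m/s².
v² = v₀² + 2aΔx = 8.50² + 2·1.3·58 = 223 → v = 14.9 m/s
t = (v − v₀)/a = (14.9 − 8.50)/1.3 = 4.95 s
Total time = 3.04 + 4.95 = 7.99 s

7.99 s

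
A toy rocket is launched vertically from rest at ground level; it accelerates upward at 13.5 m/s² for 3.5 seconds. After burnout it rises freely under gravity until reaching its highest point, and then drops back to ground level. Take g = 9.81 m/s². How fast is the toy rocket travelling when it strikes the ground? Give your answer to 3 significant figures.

Phase 1 (powered ascent): v₀ = 0 m/s, a = 13.5 m/s².
v = v₀ + at = 0 + (13.5)(3.5) = 47.2 m/s
Δx = v₀t + ½at² = 0·3.5 + 0.5·13.5·3.5² = 82.7 m

Phase 2 (coasting upward): v₀ = 47.2 m/s, a = -9.81 m/s².
v = v₀ + at → t = (0 − 47.2) / -9.81 = 4.82 s
v² = v₀² + 2aΔx → Δx = (0² − 47.2²)/(2·-9.81) = 114 m

Phase 3 (free fall): v₀ = 0 m/s, a = -9.81 m/s².
Falls 196 m from rest: t = √(2·196/9.81) = 6.33 s; v = g·t = 62.1 m/s.
Impact speed = 62.1 m/s

62.1 m/s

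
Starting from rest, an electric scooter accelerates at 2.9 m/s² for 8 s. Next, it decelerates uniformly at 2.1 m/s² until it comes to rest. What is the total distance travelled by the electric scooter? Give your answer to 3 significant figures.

Phase 1 (accelerating): v₀ = 0 m/s, a = 2.9 m/s².
v = v₀ + at = 0 + (2.9)(8) = 23.2 m/s
Δx = v₀t + ½at² = 0·8 + 0.5·2.9·8² = 92.8 m

Phase 2 (decelerating): v₀ = 23.2 m/s, a = -2.1 m/s².
v = v₀ + at → t = (0 − 23.2) / -2.1 = 11.0 s
v² = v₀² + 2aΔx → Δx = (0² − 23.2²)/(2·-2.1) = 128 m
Total distance = 92.8 + 128 = 221 m

221 m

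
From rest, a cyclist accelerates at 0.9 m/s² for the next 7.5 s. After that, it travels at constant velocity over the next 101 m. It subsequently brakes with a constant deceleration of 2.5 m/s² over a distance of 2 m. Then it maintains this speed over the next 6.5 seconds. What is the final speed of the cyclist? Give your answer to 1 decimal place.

6.0 m/s

Phase 1 (accelerating): v₀ = 0 m/s, a = 0.9 m/s².
v = v₀ + at = 0 + (0.9)(7.5) = 6.75 m/s
Δx = v₀t + ½at² = 0·7.5 + 0.5·0.9·7.5² = 25.3 m

Phase 2 (constant speed): v₀ = 6.75 m/s, a = 0 m/s².
Constant speed: t = d/v = 101/6.75 = 15.0 s

Phase 3 (decelerating): v₀ = 6.75 m/s, a = -2.5 m/s².
v² = v₀² + 2aΔx = 6.75² + 2·-2.5·2 = 35.6 → v = 5.96 m/s
t = (v − v₀)/a = (5.96 − 6.75)/-2.5 = 0.315 s

Phase 4 (constant speed): v₀ = 5.96 m/s, a = 0 m/s².
v = v₀ + at = 5.96 + (0)(6.5) = 5.96 m/s
Δx = v₀t + ½at² = 5.96·6.5 + 0.5·0·6.5² = 38.8 m
Final speed = 5.96 m/s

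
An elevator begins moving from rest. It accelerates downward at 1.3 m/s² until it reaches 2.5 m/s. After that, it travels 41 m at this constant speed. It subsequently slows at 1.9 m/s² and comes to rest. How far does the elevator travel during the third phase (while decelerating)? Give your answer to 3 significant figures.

Phase 1 (accelerating): v₀ = 0 m/s, a = 1.3 m/s².
v = v₀ + at → t = (2.5 − 0) / 1.3 = 1.92 s
v² = v₀² + 2aΔx → Δx = (2.5² − 0²)/(2·1.3) = 2.40 m

Phase 2 (constant speed): v₀ = 2.50 m/s, a = 0 m/s².
Constant speed: t = d/v = 41/2.50 = 16.4 s

Phase 3 (decelerating): v₀ = 2.50 m/s, a = -1.9 m/s².
v = v₀ + at → t = (0 − 2.50) / -1.9 = 1.32 s
v² = v₀² + 2aΔx → Δx = (0² − 2.50²)/(2·-1.9) = 1.64 m
Distance in phase 3 = 1.64 m

1.64 m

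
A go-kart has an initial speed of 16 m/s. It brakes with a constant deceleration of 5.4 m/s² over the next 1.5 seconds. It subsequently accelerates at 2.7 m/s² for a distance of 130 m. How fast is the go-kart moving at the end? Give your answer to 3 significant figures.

Phase 1 (decelerating): v₀ = 16.0 m/s, a = -5.4 m/s².
v = v₀ + at = 16.0 + (-5.4)(1.5) = 7.90 m/s
Δx = v₀t + ½at² = 16.0·1.5 + 0.5·-5.4·1.5² = 17.9 m

Phase 2 (accelerating): v₀ = 7.90 m/s, a = 2.7 m/s².
v² = v₀² + 2aΔx = 7.90² + 2·2.7·130 = 764 → v = 27.6 m/s
t = (v − v₀)/a = (27.6 − 7.90)/2.7 = 7.31 s
Final speed = 27.6 m/s

27.6 m/s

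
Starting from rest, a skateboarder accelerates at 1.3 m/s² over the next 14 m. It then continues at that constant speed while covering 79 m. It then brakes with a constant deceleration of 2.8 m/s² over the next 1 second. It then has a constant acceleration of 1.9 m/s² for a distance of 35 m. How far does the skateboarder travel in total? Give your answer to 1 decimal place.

132.6 m

Phase 1 (accelerating): v₀ = 0 m/s, a = 1.3 m/s².
v² = v₀² + 2aΔx = 0² + 2·1.3·14 = 36.4 → v = 6.03 m/s
t = (v − v₀)/a = (6.03 − 0)/1.3 = 4.64 s

Phase 2 (constant speed): v₀ = 6.03 m/s, a = 0 m/s².
Constant speed: t = d/v = 79/6.03 = 13.1 s

Phase 3 (decelerating): v₀ = 6.03 m/s, a = -2.8 m/s².
v = v₀ + at = 6.03 + (-2.8)(1) = 3.23 m/s
Δx = v₀t + ½at² = 6.03·1 + 0.5·-2.8·1² = 4.63 m

Phase 4 (accelerating): v₀ = 3.23 m/s, a = 1.9 m/s².
v² = v₀² + 2aΔx = 3.23² + 2·1.9·35 = 143 → v = 12.0 m/s
t = (v − v₀)/a = (12.0 − 3.23)/1.9 = 4.60 s
Total distance = 14.0 + 79.0 + 4.63 + 35.0 = 133 m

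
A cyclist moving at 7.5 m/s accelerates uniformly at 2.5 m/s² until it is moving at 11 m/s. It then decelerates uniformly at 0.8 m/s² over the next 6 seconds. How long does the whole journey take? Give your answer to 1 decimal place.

Phase 1 (accelerating): v₀ = 7.50 m/s, a = 2.5 m/s².
v = v₀ + at → t = (11 − 7.50) / 2.5 = 1.40 s
v² = v₀² + 2aΔx → Δx = (11² − 7.50²)/(2·2.5) = 12.9 m

Phase 2 (decelerating): v₀ = 11.0 m/s, a = -0.8 m/s².
v = v₀ + at = 11.0 + (-0.8)(6) = 6.20 m/s
Δx = v₀t + ½at² = 11.0·6 + 0.5·-0.8·6² = 51.6 m
Total time = 1.40 + 6.00 = 7.40 s

7.4 s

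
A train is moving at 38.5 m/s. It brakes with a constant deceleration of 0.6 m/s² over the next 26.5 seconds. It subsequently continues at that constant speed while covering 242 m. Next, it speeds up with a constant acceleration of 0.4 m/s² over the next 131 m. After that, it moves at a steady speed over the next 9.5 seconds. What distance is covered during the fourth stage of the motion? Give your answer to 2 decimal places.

Phase 1 (decelerating): v₀ = 38.5 m/s, a = -0.6 m/s².
v = v₀ + at = 38.5 + (-0.6)(26.5) = 22.6 m/s
Δx = v₀t + ½at² = 38.5·26.5 + 0.5·-0.6·26.5² = 810 m

Phase 2 (constant speed): v₀ = 22.6 m/s, a = 0 m/s².
Constant speed: t = d/v = 242/22.6 = 10.7 s

Phase 3 (accelerating): v₀ = 22.6 m/s, a = 0.4 m/s².
v² = v₀² + 2aΔx = 22.6² + 2·0.4·131 = 616 → v = 24.8 m/s
t = (v − v₀)/a = (24.8 − 22.6)/0.4 = 5.53 s

Phase 4 (constant speed): v₀ = 24.8 m/s, a = 0 m/s².
v = v₀ + at = 24.8 + (0)(9.5) = 24.8 m/s
Δx = v₀t + ½at² = 24.8·9.5 + 0.5·0·9.5² = 236 m
Distance in phase 4 = 236 m

235.70 m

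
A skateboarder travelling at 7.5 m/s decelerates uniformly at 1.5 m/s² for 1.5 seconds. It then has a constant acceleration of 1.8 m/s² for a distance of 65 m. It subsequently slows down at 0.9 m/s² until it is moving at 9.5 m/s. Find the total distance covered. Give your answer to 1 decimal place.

169.7 m

Phase 1 (decelerating): v₀ = 7.50 m/s, a = -1.5 m/s².
v = v₀ + at = 7.50 + (-1.5)(1.5) = 5.25 m/s
Δx = v₀t + ½at² = 7.50·1.5 + 0.5·-1.5·1.5² = 9.56 m

Phase 2 (accelerating): v₀ = 5.25 m/s, a = 1.8 m/s².
v² = v₀² + 2aΔx = 5.25² + 2·1.8·65 = 262 → v = 16.2 m/s
t = (v − v₀)/a = (16.2 − 5.25)/1.8 = 6.07 s

Phase 3 (decelerating): v₀ = 16.2 m/s, a = -0.9 m/s².
v = v₀ + at → t = (9.5 − 16.2) / -0.9 = 7.41 s
v² = v₀² + 2aΔx → Δx = (9.5² − 16.2²)/(2·-0.9) = 95.2 m
Total distance = 9.56 + 65.0 + 95.2 = 170 m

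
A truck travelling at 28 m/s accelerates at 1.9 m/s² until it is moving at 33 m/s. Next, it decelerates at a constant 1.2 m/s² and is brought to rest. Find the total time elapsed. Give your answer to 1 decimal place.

30.1 s

Phase 1 (accelerating): v₀ = 28.0 m/s, a = 1.9 m/s².
v = v₀ + at → t = (33 − 28.0) / 1.9 = 2.63 s
v² = v₀² + 2aΔx → Δx = (33² − 28.0²)/(2·1.9) = 80.3 m

Phase 2 (decelerating): v₀ = 33.0 m/s, a = -1.2 m/s².
v = v₀ + at → t = (0 − 33.0) / -1.2 = 27.5 s
v² = v₀² + 2aΔx → Δx = (0² − 33.0²)/(2·-1.2) = 454 m
Total time = 2.63 + 27.5 = 30.1 s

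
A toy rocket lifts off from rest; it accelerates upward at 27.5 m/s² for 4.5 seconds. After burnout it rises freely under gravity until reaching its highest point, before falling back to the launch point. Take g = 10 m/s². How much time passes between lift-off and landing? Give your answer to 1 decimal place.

Phase 1 (powered ascent): v₀ = 0 m/s, a = 27.5 m/s².
v = v₀ + at = 0 + (27.5)(4.5) = 124 m/s
Δx = v₀t + ½at² = 0·4.5 + 0.5·27.5·4.5² = 278 m

Phase 2 (coasting upward): v₀ = 124 m/s, a = -10 m/s².
v = v₀ + at → t = (0 − 124) / -10 = 12.4 s
v² = v₀² + 2aΔx → Δx = (0² − 124²)/(2·-10) = 766 m

Phase 3 (free fall): v₀ = 0 m/s, a = -10 m/s².
Falls 1040 m from rest: t = √(2·1040/10) = 14.5 s; v = g·t = 145 m/s.
Total time = 4.50 + 12.4 + 14.5 = 31.3 s

31.3 s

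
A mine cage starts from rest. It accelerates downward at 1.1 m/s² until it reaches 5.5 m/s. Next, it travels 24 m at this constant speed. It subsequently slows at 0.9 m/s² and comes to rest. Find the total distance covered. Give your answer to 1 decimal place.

54.6 m

Phase 1 (accelerating): v₀ = 0 m/s, a = 1.1 m/s².
v = v₀ + at → t = (5.5 − 0) / 1.1 = 5.00 s
v² = v₀² + 2aΔx → Δx = (5.5² − 0²)/(2·1.1) = 13.7 m

Phase 2 (constant speed): v₀ = 5.50 m/s, a = 0 m/s².
Constant speed: t = d/v = 24/5.50 = 4.36 s

Phase 3 (decelerating): v₀ = 5.50 m/s, a = -0.9 m/s².
v = v₀ + at → t = (0 − 5.50) / -0.9 = 6.11 s
v² = v₀² + 2aΔx → Δx = (0² − 5.50²)/(2·-0.9) = 16.8 m
Total distance = 13.7 + 24.0 + 16.8 = 54.6 m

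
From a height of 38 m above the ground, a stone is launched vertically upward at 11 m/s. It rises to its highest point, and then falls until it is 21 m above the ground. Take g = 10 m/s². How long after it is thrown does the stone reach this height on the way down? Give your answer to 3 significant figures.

Phase 1 (rising): v₀ = 11.0 m/s, a = -10 m/s².
v = v₀ + at → t = (0 − 11.0) / -10 = 1.10 s
v² = v₀² + 2aΔx → Δx = (0² − 11.0²)/(2·-10) = 6.05 m

Phase 2 (falling): v₀ = 0 m/s, a = -10 m/s².
Falls 23.0 m from rest: t = √(2·23.0/10) = 2.15 s; v = g·t = 21.5 m/s.
Total time = 1.10 + 2.15 = 3.25 s

3.25 s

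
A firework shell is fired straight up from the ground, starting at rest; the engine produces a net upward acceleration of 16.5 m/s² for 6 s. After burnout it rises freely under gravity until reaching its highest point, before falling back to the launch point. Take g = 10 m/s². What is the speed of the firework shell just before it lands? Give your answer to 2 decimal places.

Phase 1 (powered ascent): v₀ = 0 m/s, a = 16.5 m/s².
v = v₀ + at = 0 + (16.5)(6) = 99.0 m/s
Δx = v₀t + ½at² = 0·6 + 0.5·16.5·6² = 297 m

Phase 2 (coasting upward): v₀ = 99.0 m/s, a = -10 m/s².
v = v₀ + at → t = (0 − 99.0) / -10 = 9.90 s
v² = v₀² + 2aΔx → Δx = (0² − 99.0²)/(2·-10) = 490 m

Phase 3 (free fall): v₀ = 0 m/s, a = -10 m/s².
Falls 787 m from rest: t = √(2·787/10) = 12.5 s; v = g·t = 125 m/s.
Impact speed = 125 m/s

125.46 m/s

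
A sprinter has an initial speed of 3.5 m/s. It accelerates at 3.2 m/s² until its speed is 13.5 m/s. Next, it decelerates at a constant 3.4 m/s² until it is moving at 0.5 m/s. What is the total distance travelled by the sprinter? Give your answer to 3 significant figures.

Phase 1 (accelerating): v₀ = 3.50 m/s, a = 3.2 m/s².
v = v₀ + at → t = (13.5 − 3.50) / 3.2 = 3.12 s
v² = v₀² + 2aΔx → Δx = (13.5² − 3.50²)/(2·3.2) = 26.6 m

Phase 2 (decelerating): v₀ = 13.5 m/s, a = -3.4 m/s².
v = v₀ + at → t = (0.5 − 13.5) / -3.4 = 3.82 s
v² = v₀² + 2aΔx → Δx = (0.5² − 13.5²)/(2·-3.4) = 26.8 m
Total distance = 26.6 + 26.8 = 53.3 m

53.3 m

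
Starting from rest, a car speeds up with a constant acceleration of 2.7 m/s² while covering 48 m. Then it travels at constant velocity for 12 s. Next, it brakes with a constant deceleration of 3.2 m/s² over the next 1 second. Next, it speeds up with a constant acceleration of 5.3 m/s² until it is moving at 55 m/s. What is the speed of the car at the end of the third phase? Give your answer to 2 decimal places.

Phase 1 (accelerating): v₀ = 0 m/s, a = 2.7 m/s².
v² = v₀² + 2aΔx = 0² + 2·2.7·48 = 259 → v = 16.1 m/s
t = (v − v₀)/a = (16.1 − 0)/2.7 = 5.96 s

Phase 2 (constant speed): v₀ = 16.1 m/s, a = 0 m/s².
v = v₀ + at = 16.1 + (0)(12) = 16.1 m/s
Δx = v₀t + ½at² = 16.1·12 + 0.5·0·12² = 193 m

Phase 3 (decelerating): v₀ = 16.1 m/s, a = -3.2 m/s².
v = v₀ + at = 16.1 + (-3.2)(1) = 12.9 m/s
Δx = v₀t + ½at² = 16.1·1 + 0.5·-3.2·1² = 14.5 m
Speed at end of phase 3 = 12.9 m/s

12.90 m/s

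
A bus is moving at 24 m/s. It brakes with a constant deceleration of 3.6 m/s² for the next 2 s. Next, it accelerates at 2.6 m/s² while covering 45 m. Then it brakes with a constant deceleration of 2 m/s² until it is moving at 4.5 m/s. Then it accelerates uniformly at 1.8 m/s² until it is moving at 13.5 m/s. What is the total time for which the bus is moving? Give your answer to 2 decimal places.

Phase 1 (decelerating): v₀ = 24.0 m/s, a = -3.6 m/s².
v = v₀ + at = 24.0 + (-3.6)(2) = 16.8 m/s
Δx = v₀t + ½at² = 24.0·2 + 0.5·-3.6·2² = 40.8 m

Phase 2 (accelerating): v₀ = 16.8 m/s, a = 2.6 m/s².
v² = v₀² + 2aΔx = 16.8² + 2·2.6·45 = 516 → v = 22.7 m/s
t = (v − v₀)/a = (22.7 − 16.8)/2.6 = 2.28 s

Phase 3 (decelerating): v₀ = 22.7 m/s, a = -2 m/s².
v = v₀ + at → t = (4.5 − 22.7) / -2 = 9.11 s
v² = v₀² + 2aΔx → Δx = (4.5² − 22.7²)/(2·-2) = 124 m

Phase 4 (accelerating): v₀ = 4.50 m/s, a = 1.8 m/s².
v = v₀ + at → t = (13.5 − 4.50) / 1.8 = 5.00 s
v² = v₀² + 2aΔx → Δx = (13.5² − 4.50²)/(2·1.8) = 45.0 m
Total time = 2.00 + 2.28 + 9.11 + 5.00 = 18.4 s

18.39 s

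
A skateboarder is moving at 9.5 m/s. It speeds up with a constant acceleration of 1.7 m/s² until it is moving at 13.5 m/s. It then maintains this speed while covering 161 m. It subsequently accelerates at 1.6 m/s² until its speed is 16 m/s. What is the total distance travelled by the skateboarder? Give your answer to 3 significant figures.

211 m

Phase 1 (accelerating): v₀ = 9.50 m/s, a = 1.7 m/s².
v = v₀ + at → t = (13.5 − 9.50) / 1.7 = 2.35 s
v² = v₀² + 2aΔx → Δx = (13.5² − 9.50²)/(2·1.7) = 27.1 m

Phase 2 (constant speed): v₀ = 13.5 m/s, a = 0 m/s².
Constant speed: t = d/v = 161/13.5 = 11.9 s

Phase 3 (accelerating): v₀ = 13.5 m/s, a = 1.6 m/s².
v = v₀ + at → t = (16 − 13.5) / 1.6 = 1.56 s
v² = v₀² + 2aΔx → Δx = (16² − 13.5²)/(2·1.6) = 23.0 m
Total distance = 27.1 + 161 + 23.0 = 211 m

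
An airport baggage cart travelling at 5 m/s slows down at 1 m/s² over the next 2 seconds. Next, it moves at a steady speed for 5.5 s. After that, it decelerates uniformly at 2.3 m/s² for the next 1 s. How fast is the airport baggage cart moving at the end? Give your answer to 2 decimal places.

0.70 m/s

Phase 1 (decelerating): v₀ = 5.00 m/s, a = -1 m/s².
v = v₀ + at = 5.00 + (-1)(2) = 3.00 m/s
Δx = v₀t + ½at² = 5.00·2 + 0.5·-1·2² = 8.00 m

Phase 2 (constant speed): v₀ = 3.00 m/s, a = 0 m/s².
v = v₀ + at = 3.00 + (0)(5.5) = 3.00 m/s
Δx = v₀t + ½at² = 3.00·5.5 + 0.5·0·5.5² = 16.5 m

Phase 3 (decelerating): v₀ = 3.00 m/s, a = -2.3 m/s².
v = v₀ + at = 3.00 + (-2.3)(1) = 0.700 m/s
Δx = v₀t + ½at² = 3.00·1 + 0.5·-2.3·1² = 1.85 m
Final speed = 0.700 m/s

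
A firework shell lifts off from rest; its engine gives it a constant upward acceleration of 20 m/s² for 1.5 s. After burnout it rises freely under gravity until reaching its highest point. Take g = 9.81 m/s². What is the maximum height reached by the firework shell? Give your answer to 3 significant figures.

Phase 1 (powered ascent): v₀ = 0 m/s, a = 20 m/s².
v = v₀ + at = 0 + (20)(1.5) = 30.0 m/s
Δx = v₀t + ½at² = 0·1.5 + 0.5·20·1.5² = 22.5 m

Phase 2 (coasting upward): v₀ = 30.0 m/s, a = -9.81 m/s².
v = v₀ + at → t = (0 − 30.0) / -9.81 = 3.06 s
v² = v₀² + 2aΔx → Δx = (0² − 30.0²)/(2·-9.81) = 45.9 m
Maximum height = 22.5 + 45.9 = 68.4 m

68.4 m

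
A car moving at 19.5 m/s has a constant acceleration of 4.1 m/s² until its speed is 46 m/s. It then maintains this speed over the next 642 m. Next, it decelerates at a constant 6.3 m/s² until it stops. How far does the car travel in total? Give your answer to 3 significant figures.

1020 m

Phase 1 (accelerating): v₀ = 19.5 m/s, a = 4.1 m/s².
v = v₀ + at → t = (46 − 19.5) / 4.1 = 6.46 s
v² = v₀² + 2aΔx → Δx = (46² − 19.5²)/(2·4.1) = 212 m

Phase 2 (constant speed): v₀ = 46.0 m/s, a = 0 m/s².
Constant speed: t = d/v = 642/46.0 = 14.0 s

Phase 3 (decelerating): v₀ = 46.0 m/s, a = -6.3 m/s².
v = v₀ + at → t = (0 − 46.0) / -6.3 = 7.30 s
v² = v₀² + 2aΔx → Δx = (0² − 46.0²)/(2·-6.3) = 168 m
Total distance = 212 + 642 + 168 = 1020 m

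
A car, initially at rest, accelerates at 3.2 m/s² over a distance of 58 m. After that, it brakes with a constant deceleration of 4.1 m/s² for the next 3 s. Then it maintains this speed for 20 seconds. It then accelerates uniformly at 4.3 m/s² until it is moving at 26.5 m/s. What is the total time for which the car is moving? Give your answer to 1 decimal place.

Phase 1 (accelerating): v₀ = 0 m/s, a = 3.2 m/s².
v² = v₀² + 2aΔx = 0² + 2·3.2·58 = 371 → v = 19.3 m/s
t = (v − v₀)/a = (19.3 − 0)/3.2 = 6.02 s

Phase 2 (decelerating): v₀ = 19.3 m/s, a = -4.1 m/s².
v = v₀ + at = 19.3 + (-4.1)(3) = 6.97 m/s
Δx = v₀t + ½at² = 19.3·3 + 0.5·-4.1·3² = 39.3 m

Phase 3 (constant speed): v₀ = 6.97 m/s, a = 0 m/s².
v = v₀ + at = 6.97 + (0)(20) = 6.97 m/s
Δx = v₀t + ½at² = 6.97·20 + 0.5·0·20² = 139 m

Phase 4 (accelerating): v₀ = 6.97 m/s, a = 4.3 m/s².
v = v₀ + at → t = (26.5 − 6.97) / 4.3 = 4.54 s
v² = v₀² + 2aΔx → Δx = (26.5² − 6.97²)/(2·4.3) = 76.0 m
Total time = 6.02 + 3.00 + 20.0 + 4.54 = 33.6 s

33.6 s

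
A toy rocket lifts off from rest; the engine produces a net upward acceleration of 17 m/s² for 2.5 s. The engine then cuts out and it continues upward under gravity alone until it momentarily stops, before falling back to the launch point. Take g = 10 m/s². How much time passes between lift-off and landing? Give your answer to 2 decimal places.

12.11 s

Phase 1 (powered ascent): v₀ = 0 m/s, a = 17 m/s².
v = v₀ + at = 0 + (17)(2.5) = 42.5 m/s
Δx = v₀t + ½at² = 0·2.5 + 0.5·17·2.5² = 53.1 m

Phase 2 (coasting upward): v₀ = 42.5 m/s, a = -10 m/s².
v = v₀ + at → t = (0 − 42.5) / -10 = 4.25 s
v² = v₀² + 2aΔx → Δx = (0² − 42.5²)/(2·-10) = 90.3 m

Phase 3 (free fall): v₀ = 0 m/s, a = -10 m/s².
Falls 143 m from rest: t = √(2·143/10) = 5.36 s; v = g·t = 53.6 m/s.
Total time = 2.50 + 4.25 + 5.36 = 12.1 s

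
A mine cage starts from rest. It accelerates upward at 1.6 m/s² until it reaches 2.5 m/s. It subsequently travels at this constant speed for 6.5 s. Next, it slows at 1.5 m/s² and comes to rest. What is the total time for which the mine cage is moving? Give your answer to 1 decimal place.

9.7 s

Phase 1 (accelerating): v₀ = 0 m/s, a = 1.6 m/s².
v = v₀ + at → t = (2.5 − 0) / 1.6 = 1.56 s
v² = v₀² + 2aΔx → Δx = (2.5² − 0²)/(2·1.6) = 1.95 m

Phase 2 (constant speed): v₀ = 2.50 m/s, a = 0 m/s².
v = v₀ + at = 2.50 + (0)(6.5) = 2.50 m/s
Δx = v₀t + ½at² = 2.50·6.5 + 0.5·0·6.5² = 16.2 m

Phase 3 (decelerating): v₀ = 2.50 m/s, a = -1.5 m/s².
v = v₀ + at → t = (0 − 2.50) / -1.5 = 1.67 s
v² = v₀² + 2aΔx → Δx = (0² − 2.50²)/(2·-1.5) = 2.08 m
Total time = 1.56 + 6.50 + 1.67 = 9.73 s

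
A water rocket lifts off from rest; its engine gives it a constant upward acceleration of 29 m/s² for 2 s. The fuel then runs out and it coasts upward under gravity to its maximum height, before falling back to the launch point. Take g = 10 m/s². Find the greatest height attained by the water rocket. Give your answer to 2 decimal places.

226.20 m

Phase 1 (powered ascent): v₀ = 0 m/s, a = 29 m/s².
v = v₀ + at = 0 + (29)(2) = 58.0 m/s
Δx = v₀t + ½at² = 0·2 + 0.5·29·2² = 58.0 m

Phase 2 (coasting upward): v₀ = 58.0 m/s, a = -10 m/s².
v = v₀ + at → t = (0 − 58.0) / -10 = 5.80 s
v² = v₀² + 2aΔx → Δx = (0² − 58.0²)/(2·-10) = 168 m
Maximum height = 58.0 + 168 = 226 m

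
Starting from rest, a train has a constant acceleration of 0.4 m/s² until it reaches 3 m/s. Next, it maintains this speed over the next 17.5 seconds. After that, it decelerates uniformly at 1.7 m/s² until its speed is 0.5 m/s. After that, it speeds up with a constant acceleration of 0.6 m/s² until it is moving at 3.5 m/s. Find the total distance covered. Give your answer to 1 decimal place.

76.3 m

Phase 1 (accelerating): v₀ = 0 m/s, a = 0.4 m/s².
v = v₀ + at → t = (3 − 0) / 0.4 = 7.50 s
v² = v₀² + 2aΔx → Δx = (3² − 0²)/(2·0.4) = 11.2 m

Phase 2 (constant speed): v₀ = 3.00 m/s, a = 0 m/s².
v = v₀ + at = 3.00 + (0)(17.5) = 3.00 m/s
Δx = v₀t + ½at² = 3.00·17.5 + 0.5·0·17.5² = 52.5 m

Phase 3 (decelerating): v₀ = 3.00 m/s, a = -1.7 m/s².
v = v₀ + at → t = (0.5 − 3.00) / -1.7 = 1.47 s
v² = v₀² + 2aΔx → Δx = (0.5² − 3.00²)/(2·-1.7) = 2.57 m

Phase 4 (accelerating): v₀ = 0.500 m/s, a = 0.6 m/s².
v = v₀ + at → t = (3.5 − 0.500) / 0.6 = 5.00 s
v² = v₀² + 2aΔx → Δx = (3.5² − 0.500²)/(2·0.6) = 10.0 m
Total distance = 11.2 + 52.5 + 2.57 + 10.0 = 76.3 m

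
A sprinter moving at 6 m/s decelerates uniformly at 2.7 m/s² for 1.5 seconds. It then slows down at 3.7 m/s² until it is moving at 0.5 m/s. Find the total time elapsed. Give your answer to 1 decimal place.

Phase 1 (decelerating): v₀ = 6.00 m/s, a = -2.7 m/s².
v = v₀ + at = 6.00 + (-2.7)(1.5) = 1.95 m/s
Δx = v₀t + ½at² = 6.00·1.5 + 0.5·-2.7·1.5² = 5.96 m

Phase 2 (decelerating): v₀ = 1.95 m/s, a = -3.7 m/s².
v = v₀ + at → t = (0.5 − 1.95) / -3.7 = 0.392 s
v² = v₀² + 2aΔx → Δx = (0.5² − 1.95²)/(2·-3.7) = 0.480 m
Total time = 1.50 + 0.392 = 1.89 s

1.9 s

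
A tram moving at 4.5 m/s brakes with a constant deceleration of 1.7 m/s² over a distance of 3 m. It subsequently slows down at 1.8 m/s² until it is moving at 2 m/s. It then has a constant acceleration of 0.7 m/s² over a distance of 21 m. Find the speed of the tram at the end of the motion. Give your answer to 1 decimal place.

Phase 1 (decelerating): v₀ = 4.50 m/s, a = -1.7 m/s².
v² = v₀² + 2aΔx = 4.50² + 2·-1.7·3 = 10.1 → v = 3.17 m/s
t = (v − v₀)/a = (3.17 − 4.50)/-1.7 = 0.782 s

Phase 2 (decelerating): v₀ = 3.17 m/s, a = -1.8 m/s².
v = v₀ + at → t = (2 − 3.17) / -1.8 = 0.650 s
v² = v₀² + 2aΔx → Δx = (2² − 3.17²)/(2·-1.8) = 1.68 m

Phase 3 (accelerating): v₀ = 2.00 m/s, a = 0.7 m/s².
v² = v₀² + 2aΔx = 2.00² + 2·0.7·21 = 33.4 → v = 5.78 m/s
t = (v − v₀)/a = (5.78 − 2.00)/0.7 = 5.40 s
Final speed = 5.78 m/s

5.8 m/s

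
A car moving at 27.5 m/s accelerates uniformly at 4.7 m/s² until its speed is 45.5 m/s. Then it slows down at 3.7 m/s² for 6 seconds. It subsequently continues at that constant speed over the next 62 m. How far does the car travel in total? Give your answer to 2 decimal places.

408.19 m

Phase 1 (accelerating): v₀ = 27.5 m/s, a = 4.7 m/s².
v = v₀ + at → t = (45.5 − 27.5) / 4.7 = 3.83 s
v² = v₀² + 2aΔx → Δx = (45.5² − 27.5²)/(2·4.7) = 140 m

Phase 2 (decelerating): v₀ = 45.5 m/s, a = -3.7 m/s².
v = v₀ + at = 45.5 + (-3.7)(6) = 23.3 m/s
Δx = v₀t + ½at² = 45.5·6 + 0.5·-3.7·6² = 206 m

Phase 3 (constant speed): v₀ = 23.3 m/s, a = 0 m/s².
Constant speed: t = d/v = 62/23.3 = 2.66 s
Total distance = 140 + 206 + 62.0 = 408 m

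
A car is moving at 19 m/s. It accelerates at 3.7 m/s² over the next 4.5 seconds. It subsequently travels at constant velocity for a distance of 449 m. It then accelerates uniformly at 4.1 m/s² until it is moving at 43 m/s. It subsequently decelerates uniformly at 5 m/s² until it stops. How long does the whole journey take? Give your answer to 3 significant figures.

27.5 s

Phase 1 (accelerating): v₀ = 19.0 m/s, a = 3.7 m/s².
v = v₀ + at = 19.0 + (3.7)(4.5) = 35.7 m/s
Δx = v₀t + ½at² = 19.0·4.5 + 0.5·3.7·4.5² = 123 m

Phase 2 (constant speed): v₀ = 35.7 m/s, a = 0 m/s².
Constant speed: t = d/v = 449/35.7 = 12.6 s

Phase 3 (accelerating): v₀ = 35.7 m/s, a = 4.1 m/s².
v = v₀ + at → t = (43 − 35.7) / 4.1 = 1.79 s
v² = v₀² + 2aΔx → Δx = (43² − 35.7²)/(2·4.1) = 70.5 m

Phase 4 (decelerating): v₀ = 43.0 m/s, a = -5 m/s².
v = v₀ + at → t = (0 − 43.0) / -5 = 8.60 s
v² = v₀² + 2aΔx → Δx = (0² − 43.0²)/(2·-5) = 185 m
Total time = 4.50 + 12.6 + 1.79 + 8.60 = 27.5 s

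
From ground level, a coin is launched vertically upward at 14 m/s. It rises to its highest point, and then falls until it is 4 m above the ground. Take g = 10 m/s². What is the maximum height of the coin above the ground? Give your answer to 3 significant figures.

9.80 m

Phase 1 (rising): v₀ = 14.0 m/s, a = -10 m/s².
v = v₀ + at → t = (0 − 14.0) / -10 = 1.40 s
v² = v₀² + 2aΔx → Δx = (0² − 14.0²)/(2·-10) = 9.80 m
Maximum height = 9.80 m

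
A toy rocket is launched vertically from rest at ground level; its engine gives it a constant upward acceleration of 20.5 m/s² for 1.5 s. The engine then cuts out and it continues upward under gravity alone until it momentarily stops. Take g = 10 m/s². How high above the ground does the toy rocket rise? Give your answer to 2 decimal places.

Phase 1 (powered ascent): v₀ = 0 m/s, a = 20.5 m/s².
v = v₀ + at = 0 + (20.5)(1.5) = 30.8 m/s
Δx = v₀t + ½at² = 0·1.5 + 0.5·20.5·1.5² = 23.1 m

Phase 2 (coasting upward): v₀ = 30.8 m/s, a = -10 m/s².
v = v₀ + at → t = (0 − 30.8) / -10 = 3.08 s
v² = v₀² + 2aΔx → Δx = (0² − 30.8²)/(2·-10) = 47.3 m
Maximum height = 23.1 + 47.3 = 70.3 m

70.34 m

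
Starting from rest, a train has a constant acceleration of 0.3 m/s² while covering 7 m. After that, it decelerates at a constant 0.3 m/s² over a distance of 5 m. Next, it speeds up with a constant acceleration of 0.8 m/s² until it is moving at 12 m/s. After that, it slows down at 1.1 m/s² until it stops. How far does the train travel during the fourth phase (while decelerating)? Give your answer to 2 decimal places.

65.45 m

Phase 1 (accelerating): v₀ = 0 m/s, a = 0.3 m/s².
v² = v₀² + 2aΔx = 0² + 2·0.3·7 = 4.20 → v = 2.05 m/s
t = (v − v₀)/a = (2.05 − 0)/0.3 = 6.83 s

Phase 2 (decelerating): v₀ = 2.05 m/s, a = -0.3 m/s².
v² = v₀² + 2aΔx = 2.05² + 2·-0.3·5 = 1.20 → v = 1.10 m/s
t = (v − v₀)/a = (1.10 − 2.05)/-0.3 = 3.18 s

Phase 3 (accelerating): v₀ = 1.10 m/s, a = 0.8 m/s².
v = v₀ + at → t = (12 − 1.10) / 0.8 = 13.6 s
v² = v₀² + 2aΔx → Δx = (12² − 1.10²)/(2·0.8) = 89.2 m

Phase 4 (decelerating): v₀ = 12.0 m/s, a = -1.1 m/s².
v = v₀ + at → t = (0 − 12.0) / -1.1 = 10.9 s
v² = v₀² + 2aΔx → Δx = (0² − 12.0²)/(2·-1.1) = 65.5 m
Distance in phase 4 = 65.5 m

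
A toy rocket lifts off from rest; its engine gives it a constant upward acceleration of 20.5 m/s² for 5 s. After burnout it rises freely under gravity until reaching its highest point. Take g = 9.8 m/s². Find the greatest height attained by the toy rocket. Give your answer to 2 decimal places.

792.28 m

Phase 1 (powered ascent): v₀ = 0 m/s, a = 20.5 m/s².
v = v₀ + at = 0 + (20.5)(5) = 102 m/s
Δx = v₀t + ½at² = 0·5 + 0.5·20.5·5² = 256 m

Phase 2 (coasting upward): v₀ = 102 m/s, a = -9.8 m/s².
v = v₀ + at → t = (0 − 102) / -9.8 = 10.5 s
v² = v₀² + 2aΔx → Δx = (0² − 102²)/(2·-9.8) = 536 m
Maximum height = 256 + 536 = 792 m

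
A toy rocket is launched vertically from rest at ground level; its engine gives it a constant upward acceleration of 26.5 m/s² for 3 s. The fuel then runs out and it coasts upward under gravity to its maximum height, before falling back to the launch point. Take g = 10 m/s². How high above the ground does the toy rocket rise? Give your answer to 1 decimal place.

435.3 m

Phase 1 (powered ascent): v₀ = 0 m/s, a = 26.5 m/s².
v = v₀ + at = 0 + (26.5)(3) = 79.5 m/s
Δx = v₀t + ½at² = 0·3 + 0.5·26.5·3² = 119 m

Phase 2 (coasting upward): v₀ = 79.5 m/s, a = -10 m/s².
v = v₀ + at → t = (0 − 79.5) / -10 = 7.95 s
v² = v₀² + 2aΔx → Δx = (0² − 79.5²)/(2·-10) = 316 m
Maximum height = 119 + 316 = 435 m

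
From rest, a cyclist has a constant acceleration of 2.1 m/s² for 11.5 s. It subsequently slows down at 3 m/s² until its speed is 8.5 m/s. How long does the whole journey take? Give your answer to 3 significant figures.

Phase 1 (accelerating): v₀ = 0 m/s, a = 2.1 m/s².
v = v₀ + at = 0 + (2.1)(11.5) = 24.2 m/s
Δx = v₀t + ½at² = 0·11.5 + 0.5·2.1·11.5² = 139 m

Phase 2 (decelerating): v₀ = 24.2 m/s, a = -3 m/s².
v = v₀ + at → t = (8.5 − 24.2) / -3 = 5.22 s
v² = v₀² + 2aΔx → Δx = (8.5² − 24.2²)/(2·-3) = 85.2 m
Total time = 11.5 + 5.22 = 16.7 s

16.7 s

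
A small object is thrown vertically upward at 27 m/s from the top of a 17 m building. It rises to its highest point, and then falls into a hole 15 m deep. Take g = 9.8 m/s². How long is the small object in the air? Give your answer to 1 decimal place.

Phase 1 (rising): v₀ = 27.0 m/s, a = -9.8 m/s².
v = v₀ + at → t = (0 − 27.0) / -9.8 = 2.76 s
v² = v₀² + 2aΔx → Δx = (0² − 27.0²)/(2·-9.8) = 37.2 m

Phase 2 (falling): v₀ = 0 m/s, a = -9.8 m/s².
Falls 69.2 m from rest: t = √(2·69.2/9.8) = 3.76 s; v = g·t = 36.8 m/s.
Total time = 2.76 + 3.76 = 6.51 s

6.5 s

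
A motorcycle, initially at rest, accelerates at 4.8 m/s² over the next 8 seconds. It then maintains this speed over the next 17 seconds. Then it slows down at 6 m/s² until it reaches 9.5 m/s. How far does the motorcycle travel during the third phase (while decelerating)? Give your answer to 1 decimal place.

115.4 m

Phase 1 (accelerating): v₀ = 0 m/s, a = 4.8 m/s².
v = v₀ + at = 0 + (4.8)(8) = 38.4 m/s
Δx = v₀t + ½at² = 0·8 + 0.5·4.8·8² = 154 m

Phase 2 (constant speed): v₀ = 38.4 m/s, a = 0 m/s².
v = v₀ + at = 38.4 + (0)(17) = 38.4 m/s
Δx = v₀t + ½at² = 38.4·17 + 0.5·0·17² = 653 m

Phase 3 (decelerating): v₀ = 38.4 m/s, a = -6 m/s².
v = v₀ + at → t = (9.5 − 38.4) / -6 = 4.82 s
v² = v₀² + 2aΔx → Δx = (9.5² − 38.4²)/(2·-6) = 115 m
Distance in phase 3 = 115 m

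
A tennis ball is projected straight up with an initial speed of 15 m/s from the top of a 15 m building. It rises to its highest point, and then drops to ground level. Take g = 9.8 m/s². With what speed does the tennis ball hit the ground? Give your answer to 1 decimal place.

22.8 m/s

Phase 1 (rising): v₀ = 15.0 m/s, a = -9.8 m/s².
v = v₀ + at → t = (0 − 15.0) / -9.8 = 1.53 s
v² = v₀² + 2aΔx → Δx = (0² − 15.0²)/(2·-9.8) = 11.5 m

Phase 2 (falling): v₀ = 0 m/s, a = -9.8 m/s².
Falls 26.5 m from rest: t = √(2·26.5/9.8) = 2.32 s; v = g·t = 22.8 m/s.
Final speed = 22.8 m/s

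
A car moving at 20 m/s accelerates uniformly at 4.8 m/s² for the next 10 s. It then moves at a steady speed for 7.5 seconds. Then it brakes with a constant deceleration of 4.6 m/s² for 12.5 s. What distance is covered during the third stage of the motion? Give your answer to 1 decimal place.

Phase 1 (accelerating): v₀ = 20.0 m/s, a = 4.8 m/s².
v = v₀ + at = 20.0 + (4.8)(10) = 68.0 m/s
Δx = v₀t + ½at² = 20.0·10 + 0.5·4.8·10² = 440 m

Phase 2 (constant speed): v₀ = 68.0 m/s, a = 0 m/s².
v = v₀ + at = 68.0 + (0)(7.5) = 68.0 m/s
Δx = v₀t + ½at² = 68.0·7.5 + 0.5·0·7.5² = 510 m

Phase 3 (decelerating): v₀ = 68.0 m/s, a = -4.6 m/s².
v = v₀ + at = 68.0 + (-4.6)(12.5) = 10.5 m/s
Δx = v₀t + ½at² = 68.0·12.5 + 0.5·-4.6·12.5² = 491 m
Distance in phase 3 = 491 m

490.6 m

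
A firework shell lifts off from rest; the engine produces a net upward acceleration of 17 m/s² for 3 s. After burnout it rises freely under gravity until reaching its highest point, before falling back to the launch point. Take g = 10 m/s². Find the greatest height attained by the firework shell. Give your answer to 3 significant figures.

207 m

Phase 1 (powered ascent): v₀ = 0 m/s, a = 17 m/s².
v = v₀ + at = 0 + (17)(3) = 51.0 m/s
Δx = v₀t + ½at² = 0·3 + 0.5·17·3² = 76.5 m

Phase 2 (coasting upward): v₀ = 51.0 m/s, a = -10 m/s².
v = v₀ + at → t = (0 − 51.0) / -10 = 5.10 s
v² = v₀² + 2aΔx → Δx = (0² − 51.0²)/(2·-10) = 130 m
Maximum height = 76.5 + 130 = 207 m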